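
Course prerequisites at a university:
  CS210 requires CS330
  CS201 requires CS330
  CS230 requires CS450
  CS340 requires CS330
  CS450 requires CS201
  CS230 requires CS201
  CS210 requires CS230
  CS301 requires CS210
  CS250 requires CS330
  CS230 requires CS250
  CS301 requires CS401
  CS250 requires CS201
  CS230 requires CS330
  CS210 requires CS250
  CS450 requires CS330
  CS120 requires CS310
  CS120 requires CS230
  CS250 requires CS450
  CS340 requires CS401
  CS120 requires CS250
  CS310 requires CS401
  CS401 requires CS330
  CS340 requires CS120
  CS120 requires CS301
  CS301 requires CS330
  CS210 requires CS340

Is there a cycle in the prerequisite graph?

Yes

DFS with white/gray/black marking, starting from CS310:
CS310 gray
  CS401 gray
    CS330 gray
    CS330 black
  CS401 black
CS310 black
CS340 gray
  CS340→CS401: CS401 black — skip
  CS120 gray
    CS120→CS310: CS310 black — skip
    CS250 gray
      CS450 gray
        CS450→CS330: CS330 black — skip
        CS201 gray
          CS201→CS330: CS330 black — skip
        CS201 black
      CS450 black
      CS250→CS201: CS201 black — skip
      CS250→CS330: CS330 black — skip
    CS250 black
    CS301 gray
      CS210 gray
        CS210→CS330: CS330 black — skip
        CS210→CS250: CS250 black — skip
        CS210→CS340: CS340 is gray → back edge
Back edge found, so a cycle exists: CS340 → CS120 → CS301 → CS210 → CS340.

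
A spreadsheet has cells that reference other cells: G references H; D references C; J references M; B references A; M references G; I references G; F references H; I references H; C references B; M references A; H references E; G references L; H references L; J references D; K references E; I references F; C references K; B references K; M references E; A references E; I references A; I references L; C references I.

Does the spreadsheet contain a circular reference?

No

DFS with white/gray/black marking, starting from F:
F gray
  H gray
    L gray
    L black
    E gray
    E black
  H black
F black
A gray
  A→E: E black — skip
A black
B gray
  K gray
    K→E: E black — skip
  K black
  B→A: A black — skip
B black
C gray
  C→B: B black — skip
  I gray
    I→L: L black — skip
    I→H: H black — skip
    I→F: F black — skip
    G gray
      G→L: L black — skip
      G→H: H black — skip
    G black
    I→A: A black — skip
  I black
  C→K: K black — skip
C black
D gray
  D→C: C black — skip
D black
J gray
  J→D: D black — skip
  M gray
    M→G: G black — skip
    M→A: A black — skip
    M→E: E black — skip
  M black
J black
Every edge goes to a white or black vertex — no back edge, so the graph is acyclic.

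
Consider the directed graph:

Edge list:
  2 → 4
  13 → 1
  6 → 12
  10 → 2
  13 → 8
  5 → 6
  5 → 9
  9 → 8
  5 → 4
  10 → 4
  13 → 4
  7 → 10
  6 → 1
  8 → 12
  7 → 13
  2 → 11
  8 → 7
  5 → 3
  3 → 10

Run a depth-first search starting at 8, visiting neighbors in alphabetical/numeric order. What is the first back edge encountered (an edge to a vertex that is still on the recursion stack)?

DFS from 8 (visiting neighbors in alphabetical/numeric order); mark gray on enter, black on exit:
8 gray
  7 gray
    10 gray
      2 gray
        4 gray
        4 black
        11 gray
        11 black
      2 black
      10→4: 4 black — skip
    10 black
    13 gray
      1 gray
      1 black
      13→4: 4 black — skip
      13→8: 8 is gray → back edge
First back edge: 13 → 8.

13→8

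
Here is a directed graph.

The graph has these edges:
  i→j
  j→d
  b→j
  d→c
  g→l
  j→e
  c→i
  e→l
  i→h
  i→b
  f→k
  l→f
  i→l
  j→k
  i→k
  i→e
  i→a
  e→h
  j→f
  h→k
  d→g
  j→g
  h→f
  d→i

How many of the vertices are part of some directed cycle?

5

A vertex is on a directed cycle iff it belongs to a strongly connected component of size ≥ 2 (or has a self-loop).
The vertices on cycles are {b, c, d, i, j} — 5 in total.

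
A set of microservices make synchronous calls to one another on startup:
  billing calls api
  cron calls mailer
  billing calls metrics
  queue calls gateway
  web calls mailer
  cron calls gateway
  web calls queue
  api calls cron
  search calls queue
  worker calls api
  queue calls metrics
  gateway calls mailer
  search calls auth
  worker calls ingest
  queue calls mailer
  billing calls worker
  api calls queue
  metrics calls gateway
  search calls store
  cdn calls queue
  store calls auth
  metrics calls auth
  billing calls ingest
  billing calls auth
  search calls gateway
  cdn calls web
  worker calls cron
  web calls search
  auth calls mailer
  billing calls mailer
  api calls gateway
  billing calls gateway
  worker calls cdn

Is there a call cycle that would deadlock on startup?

No

DFS with white/gray/black marking, starting from metrics:
metrics gray
  auth gray
    mailer gray
    mailer black
  auth black
  gateway gray
    gateway→mailer: mailer black — skip
  gateway black
metrics black
store gray
  store→auth: auth black — skip
store black
ingest gray
ingest black
web gray
  web→mailer: mailer black — skip
  search gray
    queue gray
      queue→gateway: gateway black — skip
      queue→mailer: mailer black — skip
      queue→metrics: metrics black — skip
    queue black
    search→gateway: gateway black — skip
    search→auth: auth black — skip
    search→store: store black — skip
  search black
  web→queue: queue black — skip
web black
api gray
  api→queue: queue black — skip
  api→gateway: gateway black — skip
  cron gray
    cron→mailer: mailer black — skip
    cron→gateway: gateway black — skip
  cron black
api black
billing gray
  billing→auth: auth black — skip
  worker gray
    worker→cron: cron black — skip
    worker→api: api black — skip
    worker→ingest: ingest black — skip
    cdn gray
      cdn→web: web black — skip
      cdn→queue: queue black — skip
    cdn black
  worker black
  billing→api: api black — skip
  billing→gateway: gateway black — skip
  billing→metrics: metrics black — skip
  billing→mailer: mailer black — skip
  billing→ingest: ingest black — skip
billing black
Every edge goes to a white or black vertex — no back edge, so the graph is acyclic.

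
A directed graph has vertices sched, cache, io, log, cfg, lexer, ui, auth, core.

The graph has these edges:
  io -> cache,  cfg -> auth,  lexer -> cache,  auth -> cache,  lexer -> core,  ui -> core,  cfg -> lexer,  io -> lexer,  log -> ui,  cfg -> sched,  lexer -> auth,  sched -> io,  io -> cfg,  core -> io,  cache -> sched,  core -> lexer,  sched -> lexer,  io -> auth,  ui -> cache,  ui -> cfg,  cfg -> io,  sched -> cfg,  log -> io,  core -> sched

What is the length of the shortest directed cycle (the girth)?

For each vertex v, BFS finds the shortest path from v back to v.
The shortest such closed walk is core → lexer → core, length 2.

2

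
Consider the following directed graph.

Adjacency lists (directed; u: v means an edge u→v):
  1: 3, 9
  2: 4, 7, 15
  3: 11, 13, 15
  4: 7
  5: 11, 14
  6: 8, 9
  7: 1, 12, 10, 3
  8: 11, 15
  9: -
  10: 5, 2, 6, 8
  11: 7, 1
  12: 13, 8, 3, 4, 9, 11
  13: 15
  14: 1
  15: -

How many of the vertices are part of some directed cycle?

A vertex is on a directed cycle iff it belongs to a strongly connected component of size ≥ 2 (or has a self-loop).
The vertices on cycles are {1, 2, 3, 4, 5, 6, 7, 8, 10, 11, 12, 14} — 12 in total.

12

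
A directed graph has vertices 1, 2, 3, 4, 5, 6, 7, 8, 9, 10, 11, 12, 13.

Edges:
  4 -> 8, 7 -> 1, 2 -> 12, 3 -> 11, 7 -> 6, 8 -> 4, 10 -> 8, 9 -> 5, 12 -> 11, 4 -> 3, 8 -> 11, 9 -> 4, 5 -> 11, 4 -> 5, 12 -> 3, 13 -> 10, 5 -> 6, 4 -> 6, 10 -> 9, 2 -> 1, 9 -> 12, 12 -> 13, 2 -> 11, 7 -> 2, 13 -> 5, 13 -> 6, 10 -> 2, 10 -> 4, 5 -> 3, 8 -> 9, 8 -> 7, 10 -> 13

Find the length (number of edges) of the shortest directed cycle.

2

For each vertex v, BFS finds the shortest path from v back to v.
The shortest such closed walk is 10 → 13 → 10, length 2.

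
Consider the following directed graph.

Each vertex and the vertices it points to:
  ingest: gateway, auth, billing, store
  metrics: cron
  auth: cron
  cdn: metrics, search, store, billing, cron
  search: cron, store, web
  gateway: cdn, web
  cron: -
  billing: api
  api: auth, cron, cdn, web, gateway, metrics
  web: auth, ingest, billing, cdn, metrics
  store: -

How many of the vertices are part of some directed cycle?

7

A vertex is on a directed cycle iff it belongs to a strongly connected component of size ≥ 2 (or has a self-loop).
The vertices on cycles are {api, cdn, web, ingest, search, billing, gateway} — 7 in total.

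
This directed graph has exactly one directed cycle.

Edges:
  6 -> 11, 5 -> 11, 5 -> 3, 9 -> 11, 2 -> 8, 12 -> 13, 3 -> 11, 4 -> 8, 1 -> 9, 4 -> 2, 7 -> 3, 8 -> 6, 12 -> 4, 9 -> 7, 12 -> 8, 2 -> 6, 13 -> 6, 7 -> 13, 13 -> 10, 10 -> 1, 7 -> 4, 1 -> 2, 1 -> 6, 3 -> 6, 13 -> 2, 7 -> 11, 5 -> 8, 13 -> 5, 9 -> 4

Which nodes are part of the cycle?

DFS with gray/black marking from 13:
13 gray
  6 gray
    11 gray
    11 black
  6 black
  5 gray
    8 gray
      8→6: 6 black — skip
    8 black
    5→11: 11 black — skip
    3 gray
      3→11: 11 black — skip
      3→6: 6 black — skip
    3 black
  5 black
  10 gray
    1 gray
      9 gray
        9→11: 11 black — skip
        4 gray
          4→8: 8 black — skip
          2 gray
            2→6: 6 black — skip
            2→8: 8 black — skip
          2 black
        4 black
        7 gray
          7→3: 3 black — skip
          7→11: 11 black — skip
          7→4: 4 black — skip
          7→13: 13 is gray → back edge
Back edge closes the cycle 13 → 10 → 1 → 9 → 7 → 13; its vertices are {1, 7, 9, 10, 13}.

1, 7, 9, 10, 13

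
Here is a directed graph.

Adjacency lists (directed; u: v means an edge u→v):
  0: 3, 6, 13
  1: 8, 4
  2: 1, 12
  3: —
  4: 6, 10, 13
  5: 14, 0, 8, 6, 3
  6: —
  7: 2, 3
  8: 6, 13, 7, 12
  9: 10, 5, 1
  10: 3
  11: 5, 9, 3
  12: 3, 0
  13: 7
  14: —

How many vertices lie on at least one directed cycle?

8

A vertex is on a directed cycle iff it belongs to a strongly connected component of size ≥ 2 (or has a self-loop).
The vertices on cycles are {0, 1, 2, 4, 7, 8, 12, 13} — 8 in total.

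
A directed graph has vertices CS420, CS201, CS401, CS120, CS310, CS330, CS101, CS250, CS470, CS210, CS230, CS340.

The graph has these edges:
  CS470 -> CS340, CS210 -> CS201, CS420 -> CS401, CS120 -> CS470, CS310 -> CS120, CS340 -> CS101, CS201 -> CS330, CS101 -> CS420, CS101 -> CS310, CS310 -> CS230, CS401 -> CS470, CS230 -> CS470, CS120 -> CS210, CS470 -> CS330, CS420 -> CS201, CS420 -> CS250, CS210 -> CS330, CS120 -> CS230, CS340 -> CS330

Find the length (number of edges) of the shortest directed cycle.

5

For each vertex v, BFS finds the shortest path from v back to v.
The shortest such closed walk is CS101 → CS420 → CS401 → CS470 → CS340 → CS101, length 5.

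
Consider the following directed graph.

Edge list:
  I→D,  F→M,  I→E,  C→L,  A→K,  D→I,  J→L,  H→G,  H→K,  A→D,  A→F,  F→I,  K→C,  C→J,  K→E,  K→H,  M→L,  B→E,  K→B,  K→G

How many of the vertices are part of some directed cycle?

A vertex is on a directed cycle iff it belongs to a strongly connected component of size ≥ 2 (or has a self-loop).
The vertices on cycles are {D, H, I, K} — 4 in total.

4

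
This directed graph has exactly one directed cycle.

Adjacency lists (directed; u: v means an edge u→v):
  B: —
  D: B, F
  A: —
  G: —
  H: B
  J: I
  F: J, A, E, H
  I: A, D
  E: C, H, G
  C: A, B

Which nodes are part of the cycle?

D, F, I, J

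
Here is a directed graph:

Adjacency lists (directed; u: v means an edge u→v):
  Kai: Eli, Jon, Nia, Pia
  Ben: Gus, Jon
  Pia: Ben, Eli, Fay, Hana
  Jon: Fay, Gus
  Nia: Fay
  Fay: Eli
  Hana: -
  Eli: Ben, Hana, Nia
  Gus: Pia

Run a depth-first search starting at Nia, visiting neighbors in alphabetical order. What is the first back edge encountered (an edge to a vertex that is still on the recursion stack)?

Pia->Ben

DFS from Nia (visiting neighbors in alphabetical order); mark gray on enter, black on exit:
Nia gray
  Fay gray
    Eli gray
      Ben gray
        Gus gray
          Pia gray
            Pia→Ben: Ben is gray → back edge
First back edge: Pia → Ben.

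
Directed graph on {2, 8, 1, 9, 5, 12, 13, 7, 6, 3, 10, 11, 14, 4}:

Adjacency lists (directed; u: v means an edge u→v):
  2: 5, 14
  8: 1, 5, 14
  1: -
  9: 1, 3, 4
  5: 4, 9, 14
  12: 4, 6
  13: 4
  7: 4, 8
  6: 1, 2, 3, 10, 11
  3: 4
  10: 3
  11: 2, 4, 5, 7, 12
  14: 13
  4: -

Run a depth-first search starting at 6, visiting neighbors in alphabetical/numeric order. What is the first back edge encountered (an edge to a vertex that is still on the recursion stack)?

12→6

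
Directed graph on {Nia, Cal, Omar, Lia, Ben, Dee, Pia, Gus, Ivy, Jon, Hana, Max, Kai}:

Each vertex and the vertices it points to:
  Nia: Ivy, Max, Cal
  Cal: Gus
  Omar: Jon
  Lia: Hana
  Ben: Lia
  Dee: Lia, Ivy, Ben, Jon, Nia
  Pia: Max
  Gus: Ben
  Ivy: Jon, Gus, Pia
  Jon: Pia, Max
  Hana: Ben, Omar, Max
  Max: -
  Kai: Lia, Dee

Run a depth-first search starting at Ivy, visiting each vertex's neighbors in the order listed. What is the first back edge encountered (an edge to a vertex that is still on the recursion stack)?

Hana->Ben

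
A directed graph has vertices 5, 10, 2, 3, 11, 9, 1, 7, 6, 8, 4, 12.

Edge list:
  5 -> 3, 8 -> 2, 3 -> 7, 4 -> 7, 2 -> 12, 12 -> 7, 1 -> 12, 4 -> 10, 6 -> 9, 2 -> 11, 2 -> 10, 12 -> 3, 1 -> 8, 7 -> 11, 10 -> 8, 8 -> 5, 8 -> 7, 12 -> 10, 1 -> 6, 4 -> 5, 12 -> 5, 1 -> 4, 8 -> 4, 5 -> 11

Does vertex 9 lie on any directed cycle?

9 lies on a cycle iff there is a path from 9 back to itself.
Exploring from 9, it never reaches itself; equivalently, its strongly connected component is a singleton.

No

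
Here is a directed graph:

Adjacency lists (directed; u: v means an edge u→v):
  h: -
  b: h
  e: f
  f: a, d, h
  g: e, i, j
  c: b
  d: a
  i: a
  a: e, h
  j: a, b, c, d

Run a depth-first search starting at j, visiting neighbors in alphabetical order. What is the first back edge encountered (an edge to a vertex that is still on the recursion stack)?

DFS from j (visiting neighbors in alphabetical order); mark gray on enter, black on exit:
j gray
  a gray
    e gray
      f gray
        f→a: a is gray → back edge
First back edge: f → a.

f→a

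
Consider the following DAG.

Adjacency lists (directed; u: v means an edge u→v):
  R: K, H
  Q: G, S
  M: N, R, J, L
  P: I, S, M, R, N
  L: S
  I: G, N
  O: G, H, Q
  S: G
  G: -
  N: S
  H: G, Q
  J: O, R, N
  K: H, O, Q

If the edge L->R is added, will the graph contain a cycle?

No

Adding L→R creates a cycle iff R can already reach L.
Explore from R: no path reaches L. The graph stays acyclic.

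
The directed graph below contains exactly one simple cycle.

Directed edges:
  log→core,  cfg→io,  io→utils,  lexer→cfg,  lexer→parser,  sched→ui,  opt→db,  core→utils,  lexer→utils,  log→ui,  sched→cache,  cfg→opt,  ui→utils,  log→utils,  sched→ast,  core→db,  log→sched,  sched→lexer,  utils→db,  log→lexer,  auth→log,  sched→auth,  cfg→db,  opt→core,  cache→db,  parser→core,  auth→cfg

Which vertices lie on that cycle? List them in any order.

log, auth, sched

DFS with gray/black marking from sched:
sched gray
  auth gray
    log gray
      ui gray
        utils gray
          db gray
          db black
        utils black
      ui black
      log→sched: sched is gray → back edge
Back edge closes the cycle sched → auth → log → sched; its vertices are {log, auth, sched}.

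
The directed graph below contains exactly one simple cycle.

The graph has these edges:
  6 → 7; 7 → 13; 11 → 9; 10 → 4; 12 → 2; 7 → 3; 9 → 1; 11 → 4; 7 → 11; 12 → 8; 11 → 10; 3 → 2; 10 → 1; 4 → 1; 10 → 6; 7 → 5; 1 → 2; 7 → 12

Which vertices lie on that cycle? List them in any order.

6, 7, 10, 11

DFS with gray/black marking from 7:
7 gray
  3 gray
    2 gray
    2 black
  3 black
  5 gray
  5 black
  11 gray
    10 gray
      4 gray
        1 gray
          1→2: 2 black — skip
        1 black
      4 black
      10→1: 1 black — skip
      6 gray
        6→7: 7 is gray → back edge
Back edge closes the cycle 7 → 11 → 10 → 6 → 7; its vertices are {6, 7, 10, 11}.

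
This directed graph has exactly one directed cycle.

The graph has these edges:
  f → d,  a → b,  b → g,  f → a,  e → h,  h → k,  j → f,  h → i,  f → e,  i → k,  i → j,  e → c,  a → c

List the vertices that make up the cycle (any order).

e, f, h, i, j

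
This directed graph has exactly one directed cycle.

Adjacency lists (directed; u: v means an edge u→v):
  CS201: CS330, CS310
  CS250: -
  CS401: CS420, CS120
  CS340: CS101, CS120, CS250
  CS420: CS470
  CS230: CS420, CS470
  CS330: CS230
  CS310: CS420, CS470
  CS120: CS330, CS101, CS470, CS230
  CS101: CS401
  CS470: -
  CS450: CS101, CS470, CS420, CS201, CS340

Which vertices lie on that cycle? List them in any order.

CS101, CS120, CS401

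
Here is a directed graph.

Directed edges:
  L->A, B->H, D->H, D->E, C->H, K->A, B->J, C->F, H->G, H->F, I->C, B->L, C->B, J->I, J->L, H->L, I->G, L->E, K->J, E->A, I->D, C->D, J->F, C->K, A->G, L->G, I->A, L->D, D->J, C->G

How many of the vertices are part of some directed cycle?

A vertex is on a directed cycle iff it belongs to a strongly connected component of size ≥ 2 (or has a self-loop).
The vertices on cycles are {B, C, D, H, I, J, K, L} — 8 in total.

8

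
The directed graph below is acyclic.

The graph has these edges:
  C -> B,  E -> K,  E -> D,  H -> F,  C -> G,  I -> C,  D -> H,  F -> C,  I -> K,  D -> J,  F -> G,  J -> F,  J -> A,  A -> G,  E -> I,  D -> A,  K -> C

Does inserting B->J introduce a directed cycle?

Adding B→J creates a cycle iff J can already reach B.
Path from J: J → F → C → B.
So J → … → B → J is a cycle.

Yes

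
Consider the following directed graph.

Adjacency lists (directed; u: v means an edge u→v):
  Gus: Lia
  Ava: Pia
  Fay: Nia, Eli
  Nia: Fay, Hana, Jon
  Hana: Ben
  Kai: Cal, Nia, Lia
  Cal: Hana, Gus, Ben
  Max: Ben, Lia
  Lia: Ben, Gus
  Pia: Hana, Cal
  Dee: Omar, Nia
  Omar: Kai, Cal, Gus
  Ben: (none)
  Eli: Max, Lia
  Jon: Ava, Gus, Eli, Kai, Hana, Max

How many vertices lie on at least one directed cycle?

A vertex is on a directed cycle iff it belongs to a strongly connected component of size ≥ 2 (or has a self-loop).
The vertices on cycles are {Fay, Gus, Jon, Kai, Lia, Nia} — 6 in total.

6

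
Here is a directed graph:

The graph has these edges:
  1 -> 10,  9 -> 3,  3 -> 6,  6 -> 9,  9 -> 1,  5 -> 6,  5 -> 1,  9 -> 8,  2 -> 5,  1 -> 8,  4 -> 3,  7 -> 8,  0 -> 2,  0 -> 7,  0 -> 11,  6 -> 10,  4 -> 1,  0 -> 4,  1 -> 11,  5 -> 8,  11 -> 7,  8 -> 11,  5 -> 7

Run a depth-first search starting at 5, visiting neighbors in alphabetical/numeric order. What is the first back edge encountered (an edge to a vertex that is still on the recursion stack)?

DFS from 5 (visiting neighbors in alphabetical/numeric order); mark gray on enter, black on exit:
5 gray
  1 gray
    8 gray
      11 gray
        7 gray
          7→8: 8 is gray → back edge
First back edge: 7 → 8.

7->8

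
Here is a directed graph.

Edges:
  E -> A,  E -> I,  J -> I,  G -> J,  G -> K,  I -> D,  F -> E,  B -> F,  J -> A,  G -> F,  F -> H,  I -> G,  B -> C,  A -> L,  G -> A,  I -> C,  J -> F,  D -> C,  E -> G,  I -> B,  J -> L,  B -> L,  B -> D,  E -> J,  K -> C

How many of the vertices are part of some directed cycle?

A vertex is on a directed cycle iff it belongs to a strongly connected component of size ≥ 2 (or has a self-loop).
The vertices on cycles are {B, E, F, G, I, J} — 6 in total.

6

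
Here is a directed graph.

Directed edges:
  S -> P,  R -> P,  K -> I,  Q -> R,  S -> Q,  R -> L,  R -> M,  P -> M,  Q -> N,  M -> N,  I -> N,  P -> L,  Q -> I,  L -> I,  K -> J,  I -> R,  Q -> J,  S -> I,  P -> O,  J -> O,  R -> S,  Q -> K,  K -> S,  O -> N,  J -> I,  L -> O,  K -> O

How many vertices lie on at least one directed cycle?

8

A vertex is on a directed cycle iff it belongs to a strongly connected component of size ≥ 2 (or has a self-loop).
The vertices on cycles are {I, J, K, L, P, Q, R, S} — 8 in total.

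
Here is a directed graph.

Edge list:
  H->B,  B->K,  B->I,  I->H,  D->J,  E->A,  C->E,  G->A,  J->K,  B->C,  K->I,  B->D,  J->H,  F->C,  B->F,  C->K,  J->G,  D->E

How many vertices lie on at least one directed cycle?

A vertex is on a directed cycle iff it belongs to a strongly connected component of size ≥ 2 (or has a self-loop).
The vertices on cycles are {B, C, D, F, H, I, J, K} — 8 in total.

8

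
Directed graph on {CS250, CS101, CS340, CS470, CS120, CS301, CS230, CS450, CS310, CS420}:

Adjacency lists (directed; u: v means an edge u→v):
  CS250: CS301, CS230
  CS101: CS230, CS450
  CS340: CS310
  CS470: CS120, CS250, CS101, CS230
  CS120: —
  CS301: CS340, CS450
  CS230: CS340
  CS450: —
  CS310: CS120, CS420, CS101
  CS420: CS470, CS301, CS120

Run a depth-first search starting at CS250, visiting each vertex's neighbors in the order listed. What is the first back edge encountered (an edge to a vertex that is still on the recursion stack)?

DFS from CS250 (visiting each vertex's neighbors in the order listed); mark gray on enter, black on exit:
CS250 gray
  CS301 gray
    CS340 gray
      CS310 gray
        CS120 gray
        CS120 black
        CS420 gray
          CS470 gray
            CS470→CS120: CS120 black — skip
            CS470→CS250: CS250 is gray → back edge
First back edge: CS470 → CS250.

CS470→CS250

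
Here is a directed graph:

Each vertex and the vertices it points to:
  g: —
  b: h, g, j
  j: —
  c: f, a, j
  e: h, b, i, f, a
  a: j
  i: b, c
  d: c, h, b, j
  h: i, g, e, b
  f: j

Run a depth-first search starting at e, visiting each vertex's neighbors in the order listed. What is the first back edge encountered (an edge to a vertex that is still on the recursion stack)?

b→h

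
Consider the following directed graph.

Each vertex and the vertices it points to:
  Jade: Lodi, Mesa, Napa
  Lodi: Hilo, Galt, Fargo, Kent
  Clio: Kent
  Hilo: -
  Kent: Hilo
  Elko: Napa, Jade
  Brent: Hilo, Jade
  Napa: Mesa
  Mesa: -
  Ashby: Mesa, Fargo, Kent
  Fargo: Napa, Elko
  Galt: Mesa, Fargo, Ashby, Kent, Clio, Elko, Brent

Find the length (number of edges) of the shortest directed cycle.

4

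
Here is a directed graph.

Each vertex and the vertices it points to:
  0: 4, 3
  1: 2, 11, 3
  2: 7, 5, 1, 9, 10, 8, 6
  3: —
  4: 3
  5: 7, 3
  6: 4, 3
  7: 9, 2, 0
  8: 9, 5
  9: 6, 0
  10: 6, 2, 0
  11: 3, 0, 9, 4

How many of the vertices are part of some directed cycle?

6

A vertex is on a directed cycle iff it belongs to a strongly connected component of size ≥ 2 (or has a self-loop).
The vertices on cycles are {1, 2, 5, 7, 8, 10} — 6 in total.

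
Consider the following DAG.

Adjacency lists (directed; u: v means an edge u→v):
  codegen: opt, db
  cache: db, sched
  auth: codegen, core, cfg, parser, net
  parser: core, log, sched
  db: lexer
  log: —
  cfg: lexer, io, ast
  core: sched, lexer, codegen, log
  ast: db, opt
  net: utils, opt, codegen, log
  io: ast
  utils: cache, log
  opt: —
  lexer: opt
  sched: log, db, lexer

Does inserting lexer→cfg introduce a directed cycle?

Yes

Adding lexer→cfg creates a cycle iff cfg can already reach lexer.
Path from cfg: cfg → lexer.
So cfg → … → lexer → cfg is a cycle.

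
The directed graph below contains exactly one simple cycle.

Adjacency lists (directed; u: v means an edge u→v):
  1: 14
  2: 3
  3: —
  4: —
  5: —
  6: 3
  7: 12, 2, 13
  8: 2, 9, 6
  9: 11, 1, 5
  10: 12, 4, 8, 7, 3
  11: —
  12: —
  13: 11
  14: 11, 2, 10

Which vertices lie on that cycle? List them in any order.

DFS with gray/black marking from 14:
14 gray
  11 gray
  11 black
  2 gray
    3 gray
    3 black
  2 black
  10 gray
    12 gray
    12 black
    4 gray
    4 black
    8 gray
      8→2: 2 black — skip
      9 gray
        9→11: 11 black — skip
        1 gray
          1→14: 14 is gray → back edge
Back edge closes the cycle 14 → 10 → 8 → 9 → 1 → 14; its vertices are {1, 8, 9, 10, 14}.

1, 8, 9, 10, 14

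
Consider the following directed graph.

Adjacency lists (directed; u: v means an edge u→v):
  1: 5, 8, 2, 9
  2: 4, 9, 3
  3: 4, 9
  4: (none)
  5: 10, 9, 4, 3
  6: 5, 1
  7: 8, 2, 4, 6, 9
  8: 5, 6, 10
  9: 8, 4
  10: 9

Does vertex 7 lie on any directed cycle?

No

7 lies on a cycle iff there is a path from 7 back to itself.
Exploring from 7, it never reaches itself; equivalently, its strongly connected component is a singleton.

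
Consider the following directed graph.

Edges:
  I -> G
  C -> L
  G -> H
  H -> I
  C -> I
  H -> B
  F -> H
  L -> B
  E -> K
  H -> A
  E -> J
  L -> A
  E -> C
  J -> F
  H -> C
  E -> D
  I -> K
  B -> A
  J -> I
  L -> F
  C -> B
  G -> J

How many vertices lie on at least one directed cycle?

7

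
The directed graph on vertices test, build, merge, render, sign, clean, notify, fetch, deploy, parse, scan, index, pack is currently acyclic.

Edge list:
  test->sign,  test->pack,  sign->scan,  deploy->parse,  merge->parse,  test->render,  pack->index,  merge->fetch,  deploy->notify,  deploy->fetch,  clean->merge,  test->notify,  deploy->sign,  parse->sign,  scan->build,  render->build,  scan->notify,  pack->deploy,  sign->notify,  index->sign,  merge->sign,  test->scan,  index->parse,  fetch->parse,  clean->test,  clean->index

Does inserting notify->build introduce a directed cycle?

No

Adding notify→build creates a cycle iff build can already reach notify.
Explore from build: no path reaches notify. The graph stays acyclic.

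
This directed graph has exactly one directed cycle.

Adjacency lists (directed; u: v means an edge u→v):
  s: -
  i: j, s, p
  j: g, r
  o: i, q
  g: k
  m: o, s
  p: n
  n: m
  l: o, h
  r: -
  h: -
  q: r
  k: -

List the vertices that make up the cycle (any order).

DFS with gray/black marking from o:
o gray
  i gray
    j gray
      g gray
        k gray
        k black
      g black
      r gray
      r black
    j black
    s gray
    s black
    p gray
      n gray
        m gray
          m→o: o is gray → back edge
Back edge closes the cycle o → i → p → n → m → o; its vertices are {i, m, n, o, p}.

i, m, n, o, p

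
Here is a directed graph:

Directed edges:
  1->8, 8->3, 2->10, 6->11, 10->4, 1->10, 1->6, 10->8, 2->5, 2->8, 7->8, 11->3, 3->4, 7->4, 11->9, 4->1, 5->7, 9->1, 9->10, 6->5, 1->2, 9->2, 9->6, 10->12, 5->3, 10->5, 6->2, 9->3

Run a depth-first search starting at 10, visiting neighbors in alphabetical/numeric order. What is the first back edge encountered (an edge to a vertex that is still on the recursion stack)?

DFS from 10 (visiting neighbors in alphabetical/numeric order); mark gray on enter, black on exit:
10 gray
  4 gray
    1 gray
      2 gray
        5 gray
          3 gray
            3→4: 4 is gray → back edge
First back edge: 3 → 4.

3→4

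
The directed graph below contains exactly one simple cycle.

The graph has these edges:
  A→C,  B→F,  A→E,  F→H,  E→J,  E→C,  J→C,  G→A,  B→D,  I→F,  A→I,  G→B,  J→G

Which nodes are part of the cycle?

A, E, G, J

DFS with gray/black marking from J:
J gray
  G gray
    B gray
      D gray
      D black
      F gray
        H gray
        H black
      F black
    B black
    A gray
      E gray
        E→J: J is gray → back edge
Back edge closes the cycle J → G → A → E → J; its vertices are {A, E, G, J}.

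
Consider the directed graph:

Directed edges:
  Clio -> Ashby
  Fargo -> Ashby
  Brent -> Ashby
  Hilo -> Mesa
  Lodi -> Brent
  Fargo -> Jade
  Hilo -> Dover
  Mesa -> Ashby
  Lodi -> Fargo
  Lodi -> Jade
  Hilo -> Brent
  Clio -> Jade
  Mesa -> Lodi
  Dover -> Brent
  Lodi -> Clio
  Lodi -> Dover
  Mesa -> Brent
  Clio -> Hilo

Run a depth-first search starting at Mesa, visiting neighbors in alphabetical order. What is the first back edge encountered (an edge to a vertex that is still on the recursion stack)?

Hilo->Mesa

DFS from Mesa (visiting neighbors in alphabetical order); mark gray on enter, black on exit:
Mesa gray
  Ashby gray
  Ashby black
  Brent gray
    Brent→Ashby: Ashby black — skip
  Brent black
  Lodi gray
    Lodi→Brent: Brent black — skip
    Clio gray
      Clio→Ashby: Ashby black — skip
      Hilo gray
        Hilo→Brent: Brent black — skip
        Dover gray
          Dover→Brent: Brent black — skip
        Dover black
        Hilo→Mesa: Mesa is gray → back edge
First back edge: Hilo → Mesa.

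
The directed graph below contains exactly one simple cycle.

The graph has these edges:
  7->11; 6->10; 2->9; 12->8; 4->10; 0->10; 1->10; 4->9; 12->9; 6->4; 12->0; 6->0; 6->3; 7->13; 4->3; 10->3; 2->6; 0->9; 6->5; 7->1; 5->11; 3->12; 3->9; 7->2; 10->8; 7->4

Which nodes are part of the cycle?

0, 3, 10, 12

DFS with gray/black marking from 0:
0 gray
  9 gray
  9 black
  10 gray
    3 gray
      3→9: 9 black — skip
      12 gray
        12→0: 0 is gray → back edge
Back edge closes the cycle 0 → 10 → 3 → 12 → 0; its vertices are {0, 3, 10, 12}.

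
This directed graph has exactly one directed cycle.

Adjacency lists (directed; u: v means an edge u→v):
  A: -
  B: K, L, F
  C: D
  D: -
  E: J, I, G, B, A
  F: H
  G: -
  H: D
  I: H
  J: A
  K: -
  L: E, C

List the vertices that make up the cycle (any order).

B, E, L

DFS with gray/black marking from B:
B gray
  K gray
  K black
  L gray
    E gray
      J gray
        A gray
        A black
      J black
      I gray
        H gray
          D gray
          D black
        H black
      I black
      G gray
      G black
      E→B: B is gray → back edge
Back edge closes the cycle B → L → E → B; its vertices are {B, E, L}.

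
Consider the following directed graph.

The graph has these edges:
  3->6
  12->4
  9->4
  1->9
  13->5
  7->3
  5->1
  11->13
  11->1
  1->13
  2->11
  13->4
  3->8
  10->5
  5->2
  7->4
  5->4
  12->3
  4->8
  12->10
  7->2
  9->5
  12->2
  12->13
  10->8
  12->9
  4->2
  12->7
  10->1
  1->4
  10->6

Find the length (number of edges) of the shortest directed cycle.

3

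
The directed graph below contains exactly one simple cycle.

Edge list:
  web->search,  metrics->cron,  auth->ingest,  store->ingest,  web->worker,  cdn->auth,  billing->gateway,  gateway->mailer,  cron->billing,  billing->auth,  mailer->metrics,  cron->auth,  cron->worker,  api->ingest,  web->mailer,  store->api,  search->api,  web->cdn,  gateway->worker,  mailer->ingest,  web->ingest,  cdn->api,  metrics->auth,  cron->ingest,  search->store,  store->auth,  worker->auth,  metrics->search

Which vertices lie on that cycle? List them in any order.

DFS with gray/black marking from mailer:
mailer gray
  metrics gray
    search gray
      store gray
        ingest gray
        ingest black
        api gray
          api→ingest: ingest black — skip
        api black
        auth gray
          auth→ingest: ingest black — skip
        auth black
      store black
      search→api: api black — skip
    search black
    metrics→auth: auth black — skip
    cron gray
      cron→auth: auth black — skip
      billing gray
        gateway gray
          gateway→mailer: mailer is gray → back edge
Back edge closes the cycle mailer → metrics → cron → billing → gateway → mailer; its vertices are {cron, mailer, billing, gateway, metrics}.

cron, mailer, billing, gateway, metrics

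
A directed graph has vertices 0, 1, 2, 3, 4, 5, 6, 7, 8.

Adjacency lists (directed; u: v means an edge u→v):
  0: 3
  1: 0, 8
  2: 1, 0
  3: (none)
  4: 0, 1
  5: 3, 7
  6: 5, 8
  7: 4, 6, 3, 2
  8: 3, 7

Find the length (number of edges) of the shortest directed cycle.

3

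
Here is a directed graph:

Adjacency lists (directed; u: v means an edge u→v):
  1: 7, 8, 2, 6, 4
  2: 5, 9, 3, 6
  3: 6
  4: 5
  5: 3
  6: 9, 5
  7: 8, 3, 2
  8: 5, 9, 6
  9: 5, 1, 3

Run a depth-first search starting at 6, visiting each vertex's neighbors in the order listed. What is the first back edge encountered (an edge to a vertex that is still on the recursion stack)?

3→6

DFS from 6 (visiting each vertex's neighbors in the order listed); mark gray on enter, black on exit:
6 gray
  9 gray
    5 gray
      3 gray
        3→6: 6 is gray → back edge
First back edge: 3 → 6.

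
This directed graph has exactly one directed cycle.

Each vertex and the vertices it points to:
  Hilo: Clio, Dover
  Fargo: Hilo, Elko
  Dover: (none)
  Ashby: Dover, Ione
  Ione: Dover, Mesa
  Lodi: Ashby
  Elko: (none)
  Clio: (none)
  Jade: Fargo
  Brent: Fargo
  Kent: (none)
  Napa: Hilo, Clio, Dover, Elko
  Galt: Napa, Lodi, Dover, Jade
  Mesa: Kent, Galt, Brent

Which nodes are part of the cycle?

DFS with gray/black marking from Mesa:
Mesa gray
  Kent gray
  Kent black
  Galt gray
    Napa gray
      Hilo gray
        Clio gray
        Clio black
        Dover gray
        Dover black
      Hilo black
      Napa→Clio: Clio black — skip
      Napa→Dover: Dover black — skip
      Elko gray
      Elko black
    Napa black
    Lodi gray
      Ashby gray
        Ashby→Dover: Dover black — skip
        Ione gray
          Ione→Dover: Dover black — skip
          Ione→Mesa: Mesa is gray → back edge
Back edge closes the cycle Mesa → Galt → Lodi → Ashby → Ione → Mesa; its vertices are {Galt, Ione, Lodi, Mesa, Ashby}.

Galt, Ione, Lodi, Mesa, Ashby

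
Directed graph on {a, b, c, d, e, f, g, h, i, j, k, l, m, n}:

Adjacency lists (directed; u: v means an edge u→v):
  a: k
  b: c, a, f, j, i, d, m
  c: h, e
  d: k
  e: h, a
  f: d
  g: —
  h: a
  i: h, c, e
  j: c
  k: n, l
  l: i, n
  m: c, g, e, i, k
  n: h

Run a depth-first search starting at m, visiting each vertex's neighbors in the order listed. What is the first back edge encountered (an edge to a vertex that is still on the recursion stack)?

DFS from m (visiting each vertex's neighbors in the order listed); mark gray on enter, black on exit:
m gray
  c gray
    h gray
      a gray
        k gray
          n gray
            n→h: h is gray → back edge
First back edge: n → h.

n→h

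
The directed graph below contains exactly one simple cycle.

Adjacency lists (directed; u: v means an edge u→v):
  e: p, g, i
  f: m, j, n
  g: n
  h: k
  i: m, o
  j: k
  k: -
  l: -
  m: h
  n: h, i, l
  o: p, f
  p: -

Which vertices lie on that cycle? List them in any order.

f, i, n, o

DFS with gray/black marking from i:
i gray
  m gray
    h gray
      k gray
      k black
    h black
  m black
  o gray
    p gray
    p black
    f gray
      f→m: m black — skip
      j gray
        j→k: k black — skip
      j black
      n gray
        n→h: h black — skip
        n→i: i is gray → back edge
Back edge closes the cycle i → o → f → n → i; its vertices are {f, i, n, o}.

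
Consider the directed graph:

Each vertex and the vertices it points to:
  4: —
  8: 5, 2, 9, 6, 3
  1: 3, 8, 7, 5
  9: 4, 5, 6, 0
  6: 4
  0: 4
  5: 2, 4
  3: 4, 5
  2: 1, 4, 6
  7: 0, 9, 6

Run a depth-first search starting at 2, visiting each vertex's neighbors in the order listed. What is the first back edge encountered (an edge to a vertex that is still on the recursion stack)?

5->2

DFS from 2 (visiting each vertex's neighbors in the order listed); mark gray on enter, black on exit:
2 gray
  1 gray
    3 gray
      4 gray
      4 black
      5 gray
        5→2: 2 is gray → back edge
First back edge: 5 → 2.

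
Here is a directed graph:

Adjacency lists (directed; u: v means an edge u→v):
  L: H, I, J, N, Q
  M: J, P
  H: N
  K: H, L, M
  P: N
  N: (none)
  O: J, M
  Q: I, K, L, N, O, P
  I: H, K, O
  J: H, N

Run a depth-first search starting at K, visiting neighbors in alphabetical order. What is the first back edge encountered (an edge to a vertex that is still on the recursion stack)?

DFS from K (visiting neighbors in alphabetical order); mark gray on enter, black on exit:
K gray
  H gray
    N gray
    N black
  H black
  L gray
    L→H: H black — skip
    I gray
      I→H: H black — skip
      I→K: K is gray → back edge
First back edge: I → K.

I→K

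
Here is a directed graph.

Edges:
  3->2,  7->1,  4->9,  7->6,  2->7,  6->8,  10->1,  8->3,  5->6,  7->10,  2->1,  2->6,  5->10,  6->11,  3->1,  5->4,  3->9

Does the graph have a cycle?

Yes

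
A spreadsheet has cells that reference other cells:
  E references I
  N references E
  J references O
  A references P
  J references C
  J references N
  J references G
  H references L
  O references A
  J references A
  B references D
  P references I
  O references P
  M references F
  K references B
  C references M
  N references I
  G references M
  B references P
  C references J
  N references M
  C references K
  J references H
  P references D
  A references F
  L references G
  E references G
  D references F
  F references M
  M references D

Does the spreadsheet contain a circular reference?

DFS with white/gray/black marking, starting from A:
A gray
  F gray
    M gray
      M→F: F is gray → back edge
Back edge found, so a cycle exists: F → M → F.

Yes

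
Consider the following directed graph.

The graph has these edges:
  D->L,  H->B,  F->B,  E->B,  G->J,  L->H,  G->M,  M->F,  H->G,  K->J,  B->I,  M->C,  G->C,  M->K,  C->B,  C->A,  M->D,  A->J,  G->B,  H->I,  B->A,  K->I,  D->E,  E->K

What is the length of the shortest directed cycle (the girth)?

For each vertex v, BFS finds the shortest path from v back to v.
The shortest such closed walk is G → M → D → L → H → G, length 5.

5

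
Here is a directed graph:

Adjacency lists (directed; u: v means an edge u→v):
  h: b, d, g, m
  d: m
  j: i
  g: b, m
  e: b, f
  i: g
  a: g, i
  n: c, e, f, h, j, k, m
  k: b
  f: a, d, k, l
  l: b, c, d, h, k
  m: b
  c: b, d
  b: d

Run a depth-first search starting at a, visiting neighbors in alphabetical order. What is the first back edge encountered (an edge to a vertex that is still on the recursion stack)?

m->b

DFS from a (visiting neighbors in alphabetical order); mark gray on enter, black on exit:
a gray
  g gray
    b gray
      d gray
        m gray
          m→b: b is gray → back edge
First back edge: m → b.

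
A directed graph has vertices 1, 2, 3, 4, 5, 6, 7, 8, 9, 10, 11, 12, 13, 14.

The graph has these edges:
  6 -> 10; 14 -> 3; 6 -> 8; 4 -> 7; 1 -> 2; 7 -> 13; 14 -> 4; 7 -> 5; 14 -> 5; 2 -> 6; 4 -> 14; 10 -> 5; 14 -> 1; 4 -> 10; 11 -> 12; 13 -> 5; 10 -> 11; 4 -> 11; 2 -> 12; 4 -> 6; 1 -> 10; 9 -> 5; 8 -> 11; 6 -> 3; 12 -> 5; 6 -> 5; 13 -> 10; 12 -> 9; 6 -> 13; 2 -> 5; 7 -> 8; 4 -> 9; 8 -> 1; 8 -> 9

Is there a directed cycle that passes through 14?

Yes

14 is on a cycle iff 14 can reach itself via ≥1 edge.
14 → 4 → 14 — yes.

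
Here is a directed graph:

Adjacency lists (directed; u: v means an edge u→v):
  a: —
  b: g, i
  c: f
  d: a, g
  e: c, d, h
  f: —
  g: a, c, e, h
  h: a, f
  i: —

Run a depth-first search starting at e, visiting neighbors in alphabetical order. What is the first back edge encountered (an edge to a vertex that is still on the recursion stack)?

g->e

DFS from e (visiting neighbors in alphabetical order); mark gray on enter, black on exit:
e gray
  c gray
    f gray
    f black
  c black
  d gray
    a gray
    a black
    g gray
      g→a: a black — skip
      g→c: c black — skip
      g→e: e is gray → back edge
First back edge: g → e.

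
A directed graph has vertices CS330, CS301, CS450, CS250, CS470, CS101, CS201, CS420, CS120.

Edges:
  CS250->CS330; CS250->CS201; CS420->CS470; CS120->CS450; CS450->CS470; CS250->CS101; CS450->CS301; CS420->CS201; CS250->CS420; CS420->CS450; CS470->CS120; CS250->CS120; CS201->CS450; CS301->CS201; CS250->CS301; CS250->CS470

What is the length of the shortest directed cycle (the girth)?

3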